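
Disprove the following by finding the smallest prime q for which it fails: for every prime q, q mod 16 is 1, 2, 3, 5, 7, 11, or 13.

The first 10 eligible values, up to q = 29, all satisfy the conclusion.
q = 31: 31 mod 16 = 15 — not in {1, 2, 3, 5, 7, 11, 13}.
Hence q = 31 is a counterexample.

q = 31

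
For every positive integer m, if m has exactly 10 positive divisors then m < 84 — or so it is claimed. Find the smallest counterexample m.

We need the least positive integer m for which m has exactly 10 positive divisors but the claim fails.
For m = 48, 80 the conclusion holds.
m = 112: τ(112) = 10; 112 ≥ 84.
So m = 112 is the smallest counterexample.

m = 112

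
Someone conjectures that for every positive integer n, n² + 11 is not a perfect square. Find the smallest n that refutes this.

Check each positive integer n in order until n² + 11 is a perfect square.
The first 4 eligible values, up to n = 4, all satisfy the conclusion.
n = 5: 5² + 11 = 36 = 6², a perfect square.
Hence n = 5 is a counterexample.

n = 5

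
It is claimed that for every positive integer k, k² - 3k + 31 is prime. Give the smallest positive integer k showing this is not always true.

Check each positive integer k in order until k² - 3k + 31 is not prime.
For k = 1, 2, 3 the conclusion holds.
k = 4: k² - 3k + 31 = 35 = 5 × 7, composite.
Thus k = 4 disproves the claim, and no smaller k works.

k = 4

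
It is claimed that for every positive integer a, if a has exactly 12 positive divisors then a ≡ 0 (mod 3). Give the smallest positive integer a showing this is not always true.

a = 140

A counterexample is any positive integer a such that a has exactly 12 positive divisors but the claim fails; we check each in order.
The first 8 eligible values, up to a = 132, all satisfy the conclusion.
a = 140: τ(140) = 12; 140 ≡ 2 (mod 3).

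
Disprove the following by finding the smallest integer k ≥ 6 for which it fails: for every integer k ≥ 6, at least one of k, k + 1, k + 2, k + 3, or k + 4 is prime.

We need the least integer k ≥ 6 for which k, k + 1, k + 2, k + 3, k + 4 are all composite.
The first 18 eligible values, up to k = 23, all satisfy the conclusion.
k = 24: 24 = 2 × 12; 25 = 5 × 5; 26 = 2 × 13; 27 = 3 × 9; 28 = 2 × 14 — all composite.

k = 24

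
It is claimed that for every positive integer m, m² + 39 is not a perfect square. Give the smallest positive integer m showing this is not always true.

m = 5

m = 1: 1² + 39 = 40, not a perfect square.
m = 2: 2² + 39 = 43, not a perfect square.
m = 3: 3² + 39 = 48, not a perfect square.
m = 4: 4² + 39 = 55, not a perfect square.
m = 5: 5² + 39 = 64 = 8², a perfect square.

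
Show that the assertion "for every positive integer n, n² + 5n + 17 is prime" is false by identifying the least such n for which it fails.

Check each positive integer n in order until n² + 5n + 17 is not prime.
For n = 1, 2, 3, 4, 5, 6, 7 the conclusion holds.
n = 8: n² + 5n + 17 = 121 = 11 × 11, composite.

n = 8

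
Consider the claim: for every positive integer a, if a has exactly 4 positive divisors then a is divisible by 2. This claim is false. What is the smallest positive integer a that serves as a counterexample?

a = 15

A counterexample is any positive integer a such that a has exactly 4 positive divisors but a is not divisible by 2; we check each in order.
The first 4 eligible values, up to a = 14, all satisfy the conclusion.
a = 15: τ(15) = 4; 15 mod 2 = 1.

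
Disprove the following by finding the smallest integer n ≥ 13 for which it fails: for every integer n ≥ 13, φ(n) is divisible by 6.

n = 15

For n = 13, 14 the conclusion holds.
n = 15: φ(15) = 8; 8 mod 6 = 2.
Thus n = 15 disproves the claim, and no smaller n works.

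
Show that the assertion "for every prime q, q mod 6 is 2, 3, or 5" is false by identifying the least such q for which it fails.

For q = 2, 3, 5 the conclusion holds.
q = 7: 7 mod 6 = 1 — not in {2, 3, 5}.

q = 7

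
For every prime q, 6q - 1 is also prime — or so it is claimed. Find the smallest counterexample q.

A counterexample is any prime q such that 6q - 1 is not prime; we check each in order.
q = 2: 6q - 1 = 11, prime.
q = 3: 6q - 1 = 17, prime.
q = 5: 6q - 1 = 29, prime.
q = 7: 6q - 1 = 41, prime.
q = 11: 6q - 1 = 65 = 5 × 13, not prime.
So q = 11 is the smallest counterexample.

q = 11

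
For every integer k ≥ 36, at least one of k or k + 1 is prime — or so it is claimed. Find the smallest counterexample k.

k = 38

We need the least integer k ≥ 36 for which k, k + 1 are both composite.
k = 36: 37 is prime.
k = 37: 37 is prime.
k = 38: 38 = 2 × 19; 39 = 3 × 13 — both composite.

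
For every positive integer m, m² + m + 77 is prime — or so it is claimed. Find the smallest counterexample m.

Check each positive integer m in order until m² + m + 77 is not prime.
For m = 1, 2, 3, 4, 5 the conclusion holds.
m = 6: m² + m + 77 = 119 = 7 × 17, composite.

m = 6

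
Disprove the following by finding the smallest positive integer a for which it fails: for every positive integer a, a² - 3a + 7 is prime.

a = 6

A counterexample is any positive integer a such that a² - 3a + 7 is not prime; we check each in order.
For a = 1, 2, 3, 4, 5 the conclusion holds.
a = 6: a² - 3a + 7 = 25 = 5 × 5, composite.
Thus a = 6 disproves the claim, and no smaller a works.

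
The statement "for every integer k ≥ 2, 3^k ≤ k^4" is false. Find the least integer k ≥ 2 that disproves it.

k = 8

We need the least integer k ≥ 2 for which 3^k > k^4.
For k = 2, 3, 4, 5, 6, 7 the conclusion holds.
k = 8: 3^k = 6561 and k^4 = 4096, so 6561 > 4096.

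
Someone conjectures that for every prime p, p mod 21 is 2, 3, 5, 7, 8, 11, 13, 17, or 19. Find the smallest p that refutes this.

p = 31

For p = 2, 3, 5, 7, 11, 13, 17, 19, 23, 29 the conclusion holds.
p = 31: 31 mod 21 = 10 — not in {2, 3, 5, 7, 8, 11, 13, 17, 19}.
Hence p = 31 is a counterexample.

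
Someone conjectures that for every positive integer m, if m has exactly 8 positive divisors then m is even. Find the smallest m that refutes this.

For m = 24, 30, 40, 42, …, 88, 102, 104 the conclusion holds.
m = 105: divisors of 105: 1, 3, 5, 7, 15, 21, 35, 105; 105 is odd.

m = 105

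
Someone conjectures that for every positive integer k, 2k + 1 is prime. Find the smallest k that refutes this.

k = 1: 2k + 1 = 3, prime.
k = 2: 2k + 1 = 5, prime.
k = 3: 2k + 1 = 7, prime.
k = 4: 2k + 1 = 9 = 3 × 3, composite.
Thus k = 4 disproves the claim, and no smaller k works.

k = 4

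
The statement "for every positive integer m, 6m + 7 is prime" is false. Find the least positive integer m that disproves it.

We need the least positive integer m for which 6m + 7 is not prime.
m = 1: 6m + 7 = 13, prime.
m = 2: 6m + 7 = 19, prime.
m = 3: 6m + 7 = 25 = 5 × 5, composite.
Hence m = 3 is a counterexample.

m = 3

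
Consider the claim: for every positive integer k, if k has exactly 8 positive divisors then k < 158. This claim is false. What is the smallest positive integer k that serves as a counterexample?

For k = 24, 30, 40, 42, …, 138, 152, 154 the conclusion holds.
k = 165: τ(165) = 8; 165 ≥ 158.

k = 165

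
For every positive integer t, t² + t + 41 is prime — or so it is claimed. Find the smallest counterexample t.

The first 39 eligible values, up to t = 39, all satisfy the conclusion.
t = 40: t² + t + 41 = 1681 = 41 × 41, composite.

t = 40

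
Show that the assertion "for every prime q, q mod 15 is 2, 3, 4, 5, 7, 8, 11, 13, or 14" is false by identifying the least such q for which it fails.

We need the least prime q for which the claim fails.
For q = 2, 3, 5, 7, 11, 13, 17, 19, 23, 29 the conclusion holds.
q = 31: 31 mod 15 = 1 — not in {2, 3, 4, 5, 7, 8, 11, 13, 14}.

q = 31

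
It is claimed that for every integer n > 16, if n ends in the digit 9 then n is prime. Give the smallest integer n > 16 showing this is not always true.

We need the least integer n > 16 for which n ends in the digit 9 but n is not prime.
For n = 19, 29 the conclusion holds.
n = 39: 39 ends in 9; 39 = 3 × 13, composite.
Thus n = 39 disproves the claim, and no smaller n works.

n = 39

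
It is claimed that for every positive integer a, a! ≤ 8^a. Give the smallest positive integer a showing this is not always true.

A counterexample is any positive integer a such that a! > 8^a; we check each in order.
For a = 1, 2, 3, 4, …, 17, 18, 19 the conclusion holds.
a = 20: a! = 2432902008176640000 and 8^a = 1152921504606846976, so 2432902008176640000 > 1152921504606846976.
Thus a = 20 disproves the claim, and no smaller a works.

a = 20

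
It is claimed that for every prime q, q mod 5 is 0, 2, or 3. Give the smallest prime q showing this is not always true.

Check each prime q in order until the claim fails.
q = 2: 2 mod 5 = 2.
q = 3: 3 mod 5 = 3.
q = 5: 5 mod 5 = 0.
q = 7: 7 mod 5 = 2.
q = 11: 11 mod 5 = 1 — not in {0, 2, 3}.

q = 11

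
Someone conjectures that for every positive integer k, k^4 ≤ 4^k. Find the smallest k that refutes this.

Check each positive integer k in order until k^4 > 4^k.
k = 1: k^4 = 1 and 4^k = 4, so 1 ≤ 4.
k = 2: k^4 = 16 and 4^k = 16, so 16 ≤ 16.
k = 3: k^4 = 81 and 4^k = 64, so 81 > 64.

k = 3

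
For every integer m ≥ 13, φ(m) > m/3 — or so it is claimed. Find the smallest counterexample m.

Check each integer m ≥ 13 in order until the claim fails.
The first 5 eligible values, up to m = 17, all satisfy the conclusion.
m = 18: φ(18) = 6 and 18/3 = 6, so φ(18) ≤ 18/3.

m = 18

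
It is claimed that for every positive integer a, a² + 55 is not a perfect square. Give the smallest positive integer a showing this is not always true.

Check each positive integer a in order until a² + 55 is a perfect square.
For a = 1, 2 the conclusion holds.
a = 3: 3² + 55 = 64 = 8², a perfect square.
Hence a = 3 is a counterexample.

a = 3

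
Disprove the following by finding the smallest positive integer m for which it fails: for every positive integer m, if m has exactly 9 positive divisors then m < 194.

A counterexample is any positive integer m such that m has exactly 9 positive divisors but the claim fails; we check each in order.
For m = 36, 100 the conclusion holds.
m = 196: τ(196) = 9; 196 ≥ 194.
So m = 196 is the smallest counterexample.

m = 196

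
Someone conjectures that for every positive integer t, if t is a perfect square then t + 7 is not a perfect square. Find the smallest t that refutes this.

t = 9

Check each positive integer t in order until t is a perfect square but t + 7 is a perfect square.
t = 1: 1 + 7 = 8, not a perfect square.
t = 4: 4 + 7 = 11, not a perfect square.
t = 9: 9 = 3² and 9 + 7 = 16 = 4².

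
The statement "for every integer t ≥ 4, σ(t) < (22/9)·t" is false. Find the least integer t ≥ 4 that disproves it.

t = 24

A counterexample is any integer t ≥ 4 such that the claim fails; we check each in order.
For t = 4, 5, 6, 7, …, 21, 22, 23 the conclusion holds.
t = 24: σ(24) = 60; 60 ≥ 176/3.
So t = 24 is the smallest counterexample.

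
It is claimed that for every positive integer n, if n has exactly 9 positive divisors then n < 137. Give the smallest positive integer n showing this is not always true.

A counterexample is any positive integer n such that n has exactly 9 positive divisors but the claim fails; we check each in order.
For n = 36, 100 the conclusion holds.
n = 196: τ(196) = 9; 196 ≥ 137.

n = 196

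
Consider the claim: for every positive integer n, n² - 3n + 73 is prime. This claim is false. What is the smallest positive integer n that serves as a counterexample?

For n = 1, 2, 3 the conclusion holds.
n = 4: n² - 3n + 73 = 77 = 7 × 11, composite.

n = 4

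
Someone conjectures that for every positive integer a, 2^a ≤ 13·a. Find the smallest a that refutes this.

We need the least positive integer a for which 2^a > 13·a.
The first 6 eligible values, up to a = 6, all satisfy the conclusion.
a = 7: 2^a = 128 and 13·a = 91, so 128 > 91.

a = 7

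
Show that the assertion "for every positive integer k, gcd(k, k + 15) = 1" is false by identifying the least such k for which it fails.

We need the least positive integer k for which gcd(k, k + 15) > 1.
For k = 1, 2 the conclusion holds.
k = 3: gcd(3, 18) = 3.
Hence k = 3 is a counterexample.

k = 3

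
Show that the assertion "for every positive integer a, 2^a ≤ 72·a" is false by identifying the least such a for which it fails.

We need the least positive integer a for which 2^a > 72·a.
For a = 1, 2, 3, 4, 5, 6, 7, 8, 9 the conclusion holds.
a = 10: 2^a = 1024 and 72·a = 720, so 1024 > 720.

a = 10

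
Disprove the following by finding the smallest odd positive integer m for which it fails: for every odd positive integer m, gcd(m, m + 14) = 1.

m = 7

m = 1: gcd(1, 15) = 1.
m = 3: gcd(3, 17) = 1.
m = 5: gcd(5, 19) = 1.
m = 7: gcd(7, 21) = 7.
So m = 7 is the smallest counterexample.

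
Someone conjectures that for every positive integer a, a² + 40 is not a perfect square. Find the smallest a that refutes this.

A counterexample is any positive integer a such that a² + 40 is a perfect square; we check each in order.
For a = 1, 2 the conclusion holds.
a = 3: 3² + 40 = 49 = 7², a perfect square.

a = 3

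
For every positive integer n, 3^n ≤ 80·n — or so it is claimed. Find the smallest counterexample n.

For n = 1, 2, 3, 4, 5 the conclusion holds.
n = 6: 3^n = 729 and 80·n = 480, so 729 > 480.
So n = 6 is the smallest counterexample.

n = 6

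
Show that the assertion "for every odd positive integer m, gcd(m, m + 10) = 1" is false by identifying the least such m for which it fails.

m = 5

Check each odd positive integer m in order until gcd(m, m + 10) > 1.
For m = 1, 3 the conclusion holds.
m = 5: gcd(5, 15) = 5.
Hence m = 5 is a counterexample.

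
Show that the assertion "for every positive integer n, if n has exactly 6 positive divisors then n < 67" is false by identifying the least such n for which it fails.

The first 10 eligible values, up to n = 63, all satisfy the conclusion.
n = 68: τ(68) = 6; 68 ≥ 67.

n = 68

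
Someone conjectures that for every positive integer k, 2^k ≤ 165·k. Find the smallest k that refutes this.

For k = 1, 2, 3, 4, 5, 6, 7, 8, 9, 10 the conclusion holds.
k = 11: 2^k = 2048 and 165·k = 1815, so 2048 > 1815.
Hence k = 11 is a counterexample.

k = 11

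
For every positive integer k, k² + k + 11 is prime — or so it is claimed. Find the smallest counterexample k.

k = 10

We need the least positive integer k for which k² + k + 11 is not prime.
For k = 1, 2, 3, 4, 5, 6, 7, 8, 9 the conclusion holds.
k = 10: k² + k + 11 = 121 = 11 × 11, composite.
Hence k = 10 is a counterexample.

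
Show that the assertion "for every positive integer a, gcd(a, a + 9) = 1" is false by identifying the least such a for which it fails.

a = 3

a = 1: gcd(1, 10) = 1.
a = 2: gcd(2, 11) = 1.
a = 3: gcd(3, 12) = 3.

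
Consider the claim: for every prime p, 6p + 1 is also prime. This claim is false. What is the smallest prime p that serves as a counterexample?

p = 2: 6p + 1 = 13, prime.
p = 3: 6p + 1 = 19, prime.
p = 5: 6p + 1 = 31, prime.
p = 7: 6p + 1 = 43, prime.
p = 11: 6p + 1 = 67, prime.
p = 13: 6p + 1 = 79, prime.
p = 17: 6p + 1 = 103, prime.
p = 19: 6p + 1 = 115 = 5 × 23, not prime.
Hence p = 19 is a counterexample.

p = 19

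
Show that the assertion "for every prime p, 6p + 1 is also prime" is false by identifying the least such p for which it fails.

The first 7 eligible values, up to p = 17, all satisfy the conclusion.
p = 19: 6p + 1 = 115 = 5 × 23, not prime.

p = 19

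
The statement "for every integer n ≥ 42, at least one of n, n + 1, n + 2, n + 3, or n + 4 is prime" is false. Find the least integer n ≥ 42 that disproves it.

n = 48

Check each integer n ≥ 42 in order until n, n + 1, n + 2, n + 3, n + 4 are all composite.
For n = 42, 43, 44, 45, 46, 47 the conclusion holds.
n = 48: 48 = 2 × 24; 49 = 7 × 7; 50 = 2 × 25; 51 = 3 × 17; 52 = 2 × 26 — all composite.
Thus n = 48 disproves the claim, and no smaller n works.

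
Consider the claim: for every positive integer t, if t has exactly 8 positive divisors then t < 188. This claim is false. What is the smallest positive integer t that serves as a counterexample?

We need the least positive integer t for which t has exactly 8 positive divisors but the claim fails.
For t = 24, 30, 40, 42, …, 182, 184, 186 the conclusion holds.
t = 189: τ(189) = 8; 189 ≥ 188.
Thus t = 189 disproves the claim, and no smaller t works.

t = 189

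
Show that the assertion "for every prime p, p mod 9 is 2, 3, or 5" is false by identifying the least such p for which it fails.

A counterexample is any prime p such that the claim fails; we check each in order.
p = 2: 2 mod 9 = 2.
p = 3: 3 mod 9 = 3.
p = 5: 5 mod 9 = 5.
p = 7: 7 mod 9 = 7 — not in {2, 3, 5}.

p = 7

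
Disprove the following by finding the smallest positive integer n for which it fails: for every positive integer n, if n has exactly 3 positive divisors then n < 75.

A counterexample is any positive integer n such that n has exactly 3 positive divisors but the claim fails; we check each in order.
For n = 4, 9, 25, 49 the conclusion holds.
n = 121: τ(121) = 3; 121 ≥ 75.
Hence n = 121 is a counterexample.

n = 121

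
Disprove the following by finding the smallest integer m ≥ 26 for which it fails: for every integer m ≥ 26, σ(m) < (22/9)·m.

m = 36

For m = 26, 27, 28, 29, 30, 31, 32, 33, 34, 35 the conclusion holds.
m = 36: σ(36) = 91; 91 ≥ 88.
So m = 36 is the smallest counterexample.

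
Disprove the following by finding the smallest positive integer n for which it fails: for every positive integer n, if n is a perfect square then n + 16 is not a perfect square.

A counterexample is any positive integer n such that n is a perfect square but n + 16 is a perfect square; we check each in order.
n = 1: 1 + 16 = 17, not a perfect square.
n = 4: 4 + 16 = 20, not a perfect square.
n = 9: 9 = 3² and 9 + 16 = 25 = 5².

n = 9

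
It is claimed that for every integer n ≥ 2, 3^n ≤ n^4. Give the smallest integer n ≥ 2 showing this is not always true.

n = 8

We need the least integer n ≥ 2 for which 3^n > n^4.
The first 6 eligible values, up to n = 7, all satisfy the conclusion.
n = 8: 3^n = 6561 and n^4 = 4096, so 6561 > 4096.
So n = 8 is the smallest counterexample.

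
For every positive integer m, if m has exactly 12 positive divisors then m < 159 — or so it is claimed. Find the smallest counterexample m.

We need the least positive integer m for which m has exactly 12 positive divisors but the claim fails.
For m = 60, 72, 84, 90, …, 140, 150, 156 the conclusion holds.
m = 160: τ(160) = 12; 160 ≥ 159.

m = 160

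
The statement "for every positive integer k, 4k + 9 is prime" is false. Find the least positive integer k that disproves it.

k = 3

A counterexample is any positive integer k such that 4k + 9 is not prime; we check each in order.
For k = 1, 2 the conclusion holds.
k = 3: 4k + 9 = 21 = 3 × 7, composite.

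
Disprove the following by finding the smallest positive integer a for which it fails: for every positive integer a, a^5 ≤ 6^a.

a = 3

For a = 1, 2 the conclusion holds.
a = 3: a^5 = 243 and 6^a = 216, so 243 > 216.
Thus a = 3 disproves the claim, and no smaller a works.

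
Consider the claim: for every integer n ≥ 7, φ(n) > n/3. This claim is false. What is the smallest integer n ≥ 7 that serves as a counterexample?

Check each integer n ≥ 7 in order until the claim fails.
n = 7: φ(7) = 6 and 7/3 = 7/3, so φ(7) > 7/3.
n = 8: φ(8) = 4 and 8/3 = 8/3, so φ(8) > 8/3.
n = 9: φ(9) = 6 and 9/3 = 3, so φ(9) > 9/3.
n = 10: φ(10) = 4 and 10/3 = 10/3, so φ(10) > 10/3.
n = 11: φ(11) = 10 and 11/3 = 11/3, so φ(11) > 11/3.
n = 12: φ(12) = 4 and 12/3 = 4, so φ(12) ≤ 12/3.
Hence n = 12 is a counterexample.

n = 12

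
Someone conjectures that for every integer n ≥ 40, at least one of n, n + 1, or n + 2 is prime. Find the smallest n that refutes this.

We need the least integer n ≥ 40 for which n, n + 1, n + 2 are all composite.
n = 40: 41 is prime.
n = 41: 41 is prime.
n = 42: 43 is prime.
n = 43: 43 is prime.
n = 44: 44 = 2 × 22; 45 = 3 × 15; 46 = 2 × 23 — all composite.

n = 44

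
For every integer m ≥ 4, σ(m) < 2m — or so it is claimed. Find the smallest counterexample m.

m = 6

Check each integer m ≥ 4 in order until the claim fails.
m = 4: σ(4) = 7; 7 < 8.
m = 5: σ(5) = 6; 6 < 10.
m = 6: σ(6) = 12; 12 ≥ 12.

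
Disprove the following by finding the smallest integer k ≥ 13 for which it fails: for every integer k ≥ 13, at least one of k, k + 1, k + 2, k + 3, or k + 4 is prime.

k = 24

Check each integer k ≥ 13 in order until k, k + 1, k + 2, k + 3, k + 4 are all composite.
For k = 13, 14, 15, 16, …, 21, 22, 23 the conclusion holds.
k = 24: 24 = 2 × 12; 25 = 5 × 5; 26 = 2 × 13; 27 = 3 × 9; 28 = 2 × 14 — all composite.
Hence k = 24 is a counterexample.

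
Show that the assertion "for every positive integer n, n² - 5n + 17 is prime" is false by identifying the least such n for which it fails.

n = 13

A counterexample is any positive integer n such that n² - 5n + 17 is not prime; we check each in order.
For n = 1, 2, 3, 4, …, 10, 11, 12 the conclusion holds.
n = 13: n² - 5n + 17 = 121 = 11 × 11, composite.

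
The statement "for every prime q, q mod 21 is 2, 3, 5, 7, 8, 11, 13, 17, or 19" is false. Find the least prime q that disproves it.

q = 31

Check each prime q in order until the claim fails.
For q = 2, 3, 5, 7, 11, 13, 17, 19, 23, 29 the conclusion holds.
q = 31: 31 mod 21 = 10 — not in {2, 3, 5, 7, 8, 11, 13, 17, 19}.
Thus q = 31 disproves the claim, and no smaller q works.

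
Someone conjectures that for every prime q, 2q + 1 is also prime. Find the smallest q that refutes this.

q = 7

We need the least prime q for which 2q + 1 is not prime.
q = 2: 2q + 1 = 5, prime.
q = 3: 2q + 1 = 7, prime.
q = 5: 2q + 1 = 11, prime.
q = 7: 2q + 1 = 15 = 3 × 5, not prime.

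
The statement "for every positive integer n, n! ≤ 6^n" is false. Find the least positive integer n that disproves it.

n = 14

A counterexample is any positive integer n such that n! > 6^n; we check each in order.
For n = 1, 2, 3, 4, …, 11, 12, 13 the conclusion holds.
n = 14: n! = 87178291200 and 6^n = 78364164096, so 87178291200 > 78364164096.
So n = 14 is the smallest counterexample.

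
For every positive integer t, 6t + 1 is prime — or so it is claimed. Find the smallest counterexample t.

For t = 1, 2, 3 the conclusion holds.
t = 4: 6t + 1 = 25 = 5 × 5, composite.
Hence t = 4 is a counterexample.

t = 4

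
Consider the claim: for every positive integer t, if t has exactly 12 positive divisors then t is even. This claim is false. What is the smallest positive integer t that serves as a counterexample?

A counterexample is any positive integer t such that t has exactly 12 positive divisors but t is odd; we check each in order.
For t = 60, 72, 84, 90, …, 294, 306, 308 the conclusion holds.
t = 315: divisors of 315: 12 divisors; 315 is odd.

t = 315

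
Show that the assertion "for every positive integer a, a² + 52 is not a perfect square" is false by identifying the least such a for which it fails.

a = 12

Check each positive integer a in order until a² + 52 is a perfect square.
The first 11 eligible values, up to a = 11, all satisfy the conclusion.
a = 12: 12² + 52 = 196 = 14², a perfect square.
Thus a = 12 disproves the claim, and no smaller a works.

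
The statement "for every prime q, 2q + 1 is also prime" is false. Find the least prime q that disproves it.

q = 7

We need the least prime q for which 2q + 1 is not prime.
q = 2: 2q + 1 = 5, prime.
q = 3: 2q + 1 = 7, prime.
q = 5: 2q + 1 = 11, prime.
q = 7: 2q + 1 = 15 = 3 × 5, not prime.
So q = 7 is the smallest counterexample.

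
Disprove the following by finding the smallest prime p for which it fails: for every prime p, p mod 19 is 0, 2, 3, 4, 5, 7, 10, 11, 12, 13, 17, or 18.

p = 47

Check each prime p in order until the claim fails.
The first 14 eligible values, up to p = 43, all satisfy the conclusion.
p = 47: 47 mod 19 = 9 — not in {0, 2, 3, 4, 5, 7, 10, 11, 12, 13, 17, 18}.
So p = 47 is the smallest counterexample.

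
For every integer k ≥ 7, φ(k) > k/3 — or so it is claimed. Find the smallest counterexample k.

Check each integer k ≥ 7 in order until the claim fails.
For k = 7, 8, 9, 10, 11 the conclusion holds.
k = 12: φ(12) = 4 and 12/3 = 4, so φ(12) ≤ 12/3.

k = 12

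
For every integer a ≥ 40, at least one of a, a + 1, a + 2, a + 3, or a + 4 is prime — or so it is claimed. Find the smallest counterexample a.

We need the least integer a ≥ 40 for which a, a + 1, a + 2, a + 3, a + 4 are all composite.
For a = 40, 41, 42, 43, 44, 45, 46, 47 the conclusion holds.
a = 48: 48 = 2 × 24; 49 = 7 × 7; 50 = 2 × 25; 51 = 3 × 17; 52 = 2 × 26 — all composite.
So a = 48 is the smallest counterexample.

a = 48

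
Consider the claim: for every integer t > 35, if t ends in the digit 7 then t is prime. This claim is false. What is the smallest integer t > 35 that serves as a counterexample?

t = 57

A counterexample is any integer t > 35 such that t ends in the digit 7 but t is not prime; we check each in order.
t = 37: 37 ends in 7 and is prime.
t = 47: 47 ends in 7 and is prime.
t = 57: 57 ends in 7; 57 = 3 × 19, composite.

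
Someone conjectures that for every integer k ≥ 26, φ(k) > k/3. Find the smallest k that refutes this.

k = 30

We need the least integer k ≥ 26 for which the claim fails.
For k = 26, 27, 28, 29 the conclusion holds.
k = 30: φ(30) = 8 and 30/3 = 10, so φ(30) ≤ 30/3.
So k = 30 is the smallest counterexample.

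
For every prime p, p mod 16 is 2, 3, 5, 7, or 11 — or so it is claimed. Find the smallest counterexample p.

p = 13

We need the least prime p for which the claim fails.
The first 5 eligible values, up to p = 11, all satisfy the conclusion.
p = 13: 13 mod 16 = 13 — not in {2, 3, 5, 7, 11}.
So p = 13 is the smallest counterexample.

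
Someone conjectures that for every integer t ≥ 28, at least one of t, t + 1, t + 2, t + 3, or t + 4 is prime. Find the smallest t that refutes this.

t = 32

Check each integer t ≥ 28 in order until t, t + 1, t + 2, t + 3, t + 4 are all composite.
t = 28: 29 is prime.
t = 29: 29 is prime.
t = 30: 31 is prime.
t = 31: 31 is prime.
t = 32: 32 = 2 × 16; 33 = 3 × 11; 34 = 2 × 17; 35 = 5 × 7; 36 = 2 × 18 — all composite.
So t = 32 is the smallest counterexample.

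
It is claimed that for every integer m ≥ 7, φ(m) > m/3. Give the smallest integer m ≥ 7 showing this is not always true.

m = 12

A counterexample is any integer m ≥ 7 such that the claim fails; we check each in order.
For m = 7, 8, 9, 10, 11 the conclusion holds.
m = 12: φ(12) = 4 and 12/3 = 4, so φ(12) ≤ 12/3.
So m = 12 is the smallest counterexample.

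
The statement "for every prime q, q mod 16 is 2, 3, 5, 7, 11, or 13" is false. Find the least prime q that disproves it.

A counterexample is any prime q such that the claim fails; we check each in order.
q = 2: 2 mod 16 = 2.
q = 3: 3 mod 16 = 3.
q = 5: 5 mod 16 = 5.
q = 7: 7 mod 16 = 7.
q = 11: 11 mod 16 = 11.
q = 13: 13 mod 16 = 13.
q = 17: 17 mod 16 = 1 — not in {2, 3, 5, 7, 11, 13}.

q = 17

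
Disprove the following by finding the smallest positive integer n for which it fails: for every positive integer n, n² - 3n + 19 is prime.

n = 18

For n = 1, 2, 3, 4, …, 15, 16, 17 the conclusion holds.
n = 18: n² - 3n + 19 = 289 = 17 × 17, composite.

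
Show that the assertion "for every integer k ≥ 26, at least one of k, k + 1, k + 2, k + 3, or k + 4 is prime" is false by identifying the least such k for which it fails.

k = 32

We need the least integer k ≥ 26 for which k, k + 1, k + 2, k + 3, k + 4 are all composite.
For k = 26, 27, 28, 29, 30, 31 the conclusion holds.
k = 32: 32 = 2 × 16; 33 = 3 × 11; 34 = 2 × 17; 35 = 5 × 7; 36 = 2 × 18 — all composite.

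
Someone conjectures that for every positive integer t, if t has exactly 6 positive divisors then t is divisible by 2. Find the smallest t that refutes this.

A counterexample is any positive integer t such that t has exactly 6 positive divisors but t is not divisible by 2; we check each in order.
For t = 12, 18, 20, 28, 32, 44 the conclusion holds.
t = 45: τ(45) = 6; 45 mod 2 = 1.
So t = 45 is the smallest counterexample.

t = 45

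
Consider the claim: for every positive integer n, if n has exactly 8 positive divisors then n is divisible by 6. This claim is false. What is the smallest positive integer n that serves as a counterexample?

n = 24: τ(24) = 8; 24 mod 6 = 0.
n = 30: τ(30) = 8; 30 mod 6 = 0.
n = 40: τ(40) = 8; 40 mod 6 = 4.
So n = 40 is the smallest counterexample.

n = 40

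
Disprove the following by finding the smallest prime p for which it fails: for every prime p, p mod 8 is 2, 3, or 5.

p = 7

A counterexample is any prime p such that the claim fails; we check each in order.
For p = 2, 3, 5 the conclusion holds.
p = 7: 7 mod 8 = 7 — not in {2, 3, 5}.
Hence p = 7 is a counterexample.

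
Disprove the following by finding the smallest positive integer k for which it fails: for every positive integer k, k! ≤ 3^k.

k = 7

Check each positive integer k in order until k! > 3^k.
For k = 1, 2, 3, 4, 5, 6 the conclusion holds.
k = 7: k! = 5040 and 3^k = 2187, so 5040 > 2187.
Thus k = 7 disproves the claim, and no smaller k works.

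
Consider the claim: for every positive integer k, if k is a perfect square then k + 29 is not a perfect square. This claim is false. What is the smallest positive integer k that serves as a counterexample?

We need the least positive integer k for which k is a perfect square but k + 29 is a perfect square.
For k = 1, 4, 9, 16, …, 121, 144, 169 the conclusion holds.
k = 196: 196 = 14² and 196 + 29 = 225 = 15².
Hence k = 196 is a counterexample.

k = 196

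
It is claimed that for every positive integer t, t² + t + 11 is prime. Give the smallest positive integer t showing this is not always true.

A counterexample is any positive integer t such that t² + t + 11 is not prime; we check each in order.
The first 9 eligible values, up to t = 9, all satisfy the conclusion.
t = 10: t² + t + 11 = 121 = 11 × 11, composite.
So t = 10 is the smallest counterexample.

t = 10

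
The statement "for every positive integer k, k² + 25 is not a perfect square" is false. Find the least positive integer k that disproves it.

k = 12

Check each positive integer k in order until k² + 25 is a perfect square.
The first 11 eligible values, up to k = 11, all satisfy the conclusion.
k = 12: 12² + 25 = 169 = 13², a perfect square.
So k = 12 is the smallest counterexample.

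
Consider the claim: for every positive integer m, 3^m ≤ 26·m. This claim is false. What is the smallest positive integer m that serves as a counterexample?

m = 5

Check each positive integer m in order until 3^m > 26·m.
For m = 1, 2, 3, 4 the conclusion holds.
m = 5: 3^m = 243 and 26·m = 130, so 243 > 130.
Hence m = 5 is a counterexample.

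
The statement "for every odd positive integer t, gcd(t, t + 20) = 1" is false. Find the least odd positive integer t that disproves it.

A counterexample is any odd positive integer t such that gcd(t, t + 20) > 1; we check each in order.
t = 1: gcd(1, 21) = 1.
t = 3: gcd(3, 23) = 1.
t = 5: gcd(5, 25) = 5.
Thus t = 5 disproves the claim, and no smaller t works.

t = 5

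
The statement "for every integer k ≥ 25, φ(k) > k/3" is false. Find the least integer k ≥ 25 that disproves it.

k = 30

A counterexample is any integer k ≥ 25 such that the claim fails; we check each in order.
The first 5 eligible values, up to k = 29, all satisfy the conclusion.
k = 30: φ(30) = 8 and 30/3 = 10, so φ(30) ≤ 30/3.
Thus k = 30 disproves the claim, and no smaller k works.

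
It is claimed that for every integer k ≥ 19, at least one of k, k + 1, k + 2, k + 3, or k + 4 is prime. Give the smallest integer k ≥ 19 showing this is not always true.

Check each integer k ≥ 19 in order until k, k + 1, k + 2, k + 3, k + 4 are all composite.
k = 19: 19 is prime.
k = 20: 23 is prime.
k = 21: 23 is prime.
k = 22: 23 is prime.
k = 23: 23 is prime.
k = 24: 24 = 2 × 12; 25 = 5 × 5; 26 = 2 × 13; 27 = 3 × 9; 28 = 2 × 14 — all composite.
So k = 24 is the smallest counterexample.

k = 24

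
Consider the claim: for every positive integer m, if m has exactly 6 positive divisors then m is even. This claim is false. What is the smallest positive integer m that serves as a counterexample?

m = 45

A counterexample is any positive integer m such that m has exactly 6 positive divisors but m is odd; we check each in order.
m = 12: divisors of 12: 1, 2, 3, 4, 6, 12; 12 is even.
m = 18: divisors of 18: 1, 2, 3, 6, 9, 18; 18 is even.
m = 20: divisors of 20: 1, 2, 4, 5, 10, 20; 20 is even.
m = 28: divisors of 28: 1, 2, 4, 7, 14, 28; 28 is even.
m = 32: divisors of 32: 1, 2, 4, 8, 16, 32; 32 is even.
m = 44: divisors of 44: 1, 2, 4, 11, 22, 44; 44 is even.
m = 45: divisors of 45: 1, 3, 5, 9, 15, 45; 45 is odd.
Hence m = 45 is a counterexample.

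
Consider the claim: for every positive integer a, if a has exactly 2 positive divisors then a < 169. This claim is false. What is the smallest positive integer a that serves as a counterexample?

a = 173

We need the least positive integer a for which a has exactly 2 positive divisors but the claim fails.
For a = 2, 3, 5, 7, …, 157, 163, 167 the conclusion holds.
a = 173: τ(173) = 2; 173 ≥ 169.
So a = 173 is the smallest counterexample.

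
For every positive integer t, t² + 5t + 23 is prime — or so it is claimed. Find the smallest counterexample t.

t = 14

A counterexample is any positive integer t such that t² + 5t + 23 is not prime; we check each in order.
For t = 1, 2, 3, 4, …, 11, 12, 13 the conclusion holds.
t = 14: t² + 5t + 23 = 289 = 17 × 17, composite.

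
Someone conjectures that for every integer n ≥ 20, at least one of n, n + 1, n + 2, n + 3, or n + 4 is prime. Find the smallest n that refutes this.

For n = 20, 21, 22, 23 the conclusion holds.
n = 24: 24 = 2 × 12; 25 = 5 × 5; 26 = 2 × 13; 27 = 3 × 9; 28 = 2 × 14 — all composite.
Hence n = 24 is a counterexample.

n = 24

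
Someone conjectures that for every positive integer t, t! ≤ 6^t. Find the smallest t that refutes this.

We need the least positive integer t for which t! > 6^t.
For t = 1, 2, 3, 4, …, 11, 12, 13 the conclusion holds.
t = 14: t! = 87178291200 and 6^t = 78364164096, so 87178291200 > 78364164096.
Thus t = 14 disproves the claim, and no smaller t works.

t = 14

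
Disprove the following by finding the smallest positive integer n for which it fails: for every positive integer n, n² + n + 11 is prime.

n = 10

Check each positive integer n in order until n² + n + 11 is not prime.
For n = 1, 2, 3, 4, 5, 6, 7, 8, 9 the conclusion holds.
n = 10: n² + n + 11 = 121 = 11 × 11, composite.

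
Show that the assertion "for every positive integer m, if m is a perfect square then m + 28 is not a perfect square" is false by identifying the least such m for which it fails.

m = 36

We need the least positive integer m for which m is a perfect square but m + 28 is a perfect square.
The first 5 eligible values, up to m = 25, all satisfy the conclusion.
m = 36: 36 = 6² and 36 + 28 = 64 = 8².
So m = 36 is the smallest counterexample.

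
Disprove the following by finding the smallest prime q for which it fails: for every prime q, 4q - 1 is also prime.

A counterexample is any prime q such that 4q - 1 is not prime; we check each in order.
For q = 2, 3, 5 the conclusion holds.
q = 7: 4q - 1 = 27 = 3 × 9, not prime.
So q = 7 is the smallest counterexample.

q = 7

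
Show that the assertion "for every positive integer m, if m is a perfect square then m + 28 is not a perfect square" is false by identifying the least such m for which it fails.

m = 36

Check each positive integer m in order until m is a perfect square but m + 28 is a perfect square.
The first 5 eligible values, up to m = 25, all satisfy the conclusion.
m = 36: 36 = 6² and 36 + 28 = 64 = 8².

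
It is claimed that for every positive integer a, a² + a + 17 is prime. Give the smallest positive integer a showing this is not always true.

a = 16

We need the least positive integer a for which a² + a + 17 is not prime.
The first 15 eligible values, up to a = 15, all satisfy the conclusion.
a = 16: a² + a + 17 = 289 = 17 × 17, composite.
Thus a = 16 disproves the claim, and no smaller a works.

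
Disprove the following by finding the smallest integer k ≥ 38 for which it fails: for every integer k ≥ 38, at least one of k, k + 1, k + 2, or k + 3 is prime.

The first 10 eligible values, up to k = 47, all satisfy the conclusion.
k = 48: 48 = 2 × 24; 49 = 7 × 7; 50 = 2 × 25; 51 = 3 × 17 — all composite.
Hence k = 48 is a counterexample.

k = 48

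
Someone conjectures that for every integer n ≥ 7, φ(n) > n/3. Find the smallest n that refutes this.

We need the least integer n ≥ 7 for which the claim fails.
n = 7: φ(7) = 6 and 7/3 = 7/3, so φ(7) > 7/3.
n = 8: φ(8) = 4 and 8/3 = 8/3, so φ(8) > 8/3.
n = 9: φ(9) = 6 and 9/3 = 3, so φ(9) > 9/3.
n = 10: φ(10) = 4 and 10/3 = 10/3, so φ(10) > 10/3.
n = 11: φ(11) = 10 and 11/3 = 11/3, so φ(11) > 11/3.
n = 12: φ(12) = 4 and 12/3 = 4, so φ(12) ≤ 12/3.

n = 12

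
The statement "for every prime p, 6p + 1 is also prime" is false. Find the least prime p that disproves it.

p = 19

We need the least prime p for which 6p + 1 is not prime.
For p = 2, 3, 5, 7, 11, 13, 17 the conclusion holds.
p = 19: 6p + 1 = 115 = 5 × 23, not prime.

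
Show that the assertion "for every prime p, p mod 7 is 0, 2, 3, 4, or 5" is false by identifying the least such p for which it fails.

p = 13

p = 2: 2 mod 7 = 2.
p = 3: 3 mod 7 = 3.
p = 5: 5 mod 7 = 5.
p = 7: 7 mod 7 = 0.
p = 11: 11 mod 7 = 4.
p = 13: 13 mod 7 = 6 — not in {0, 2, 3, 4, 5}.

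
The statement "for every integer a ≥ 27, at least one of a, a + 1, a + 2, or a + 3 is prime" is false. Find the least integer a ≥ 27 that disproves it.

a = 32

Check each integer a ≥ 27 in order until a, a + 1, a + 2, a + 3 are all composite.
a = 27: 29 is prime.
a = 28: 29 is prime.
a = 29: 29 is prime.
a = 30: 31 is prime.
a = 31: 31 is prime.
a = 32: 32 = 2 × 16; 33 = 3 × 11; 34 = 2 × 17; 35 = 5 × 7 — all composite.
So a = 32 is the smallest counterexample.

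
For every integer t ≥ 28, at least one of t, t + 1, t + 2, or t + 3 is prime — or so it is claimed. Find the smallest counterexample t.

t = 32

We need the least integer t ≥ 28 for which t, t + 1, t + 2, t + 3 are all composite.
t = 28: 29 is prime.
t = 29: 29 is prime.
t = 30: 31 is prime.
t = 31: 31 is prime.
t = 32: 32 = 2 × 16; 33 = 3 × 11; 34 = 2 × 17; 35 = 5 × 7 — all composite.
Thus t = 32 disproves the claim, and no smaller t works.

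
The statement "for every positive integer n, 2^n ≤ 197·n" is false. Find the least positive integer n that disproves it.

n = 12

Check each positive integer n in order until 2^n > 197·n.
The first 11 eligible values, up to n = 11, all satisfy the conclusion.
n = 12: 2^n = 4096 and 197·n = 2364, so 4096 > 2364.
Hence n = 12 is a counterexample.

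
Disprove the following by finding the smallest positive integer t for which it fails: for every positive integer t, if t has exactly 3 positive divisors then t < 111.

t = 121

A counterexample is any positive integer t such that t has exactly 3 positive divisors but the claim fails; we check each in order.
t = 4: τ(4) = 3; 4 < 111.
t = 9: τ(9) = 3; 9 < 111.
t = 25: τ(25) = 3; 25 < 111.
t = 49: τ(49) = 3; 49 < 111.
t = 121: τ(121) = 3; 121 ≥ 111.
So t = 121 is the smallest counterexample.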